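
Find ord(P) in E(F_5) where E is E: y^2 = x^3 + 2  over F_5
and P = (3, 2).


Compute successive multiples of P until we hit O:
  1P = (3, 2)
  2P = (3, 3)
  3P = O

ord(P) = 3


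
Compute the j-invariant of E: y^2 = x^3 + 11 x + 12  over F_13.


Delta = -16(4 a^3 + 27 b^2) mod 13 = 2
-1728 * (4 a)^3 = -1728 * (4*11)^3 mod 13 = 8
j = 8 * 2^(-1) mod 13 = 4

j = 4 (mod 13)


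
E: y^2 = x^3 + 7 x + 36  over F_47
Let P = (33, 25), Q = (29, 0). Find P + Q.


P != Q, so use the chord formula.
s = (y2 - y1) / (x2 - x1) = (22) / (43) mod 47 = 18
x3 = s^2 - x1 - x2 mod 47 = 18^2 - 33 - 29 = 27
y3 = s (x1 - x3) - y1 mod 47 = 18 * (33 - 27) - 25 = 36

P + Q = (27, 36)


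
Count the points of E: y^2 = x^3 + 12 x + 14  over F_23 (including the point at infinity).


For each x in F_23, count y with y^2 = x^3 + 12 x + 14 mod 23:
  x = 1: RHS = 4, y in [2, 21]  -> 2 point(s)
  x = 2: RHS = 0, y in [0]  -> 1 point(s)
  x = 3: RHS = 8, y in [10, 13]  -> 2 point(s)
  x = 6: RHS = 3, y in [7, 16]  -> 2 point(s)
  x = 7: RHS = 4, y in [2, 21]  -> 2 point(s)
  x = 8: RHS = 1, y in [1, 22]  -> 2 point(s)
  x = 9: RHS = 0, y in [0]  -> 1 point(s)
  x = 12: RHS = 0, y in [0]  -> 1 point(s)
  x = 15: RHS = 4, y in [2, 21]  -> 2 point(s)
  x = 16: RHS = 1, y in [1, 22]  -> 2 point(s)
  x = 17: RHS = 2, y in [5, 18]  -> 2 point(s)
  x = 18: RHS = 13, y in [6, 17]  -> 2 point(s)
  x = 22: RHS = 1, y in [1, 22]  -> 2 point(s)
Affine points: 23. Add the point at infinity: total = 24.

#E(F_23) = 24


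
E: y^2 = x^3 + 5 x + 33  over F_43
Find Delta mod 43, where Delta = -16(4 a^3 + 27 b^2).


4 a^3 + 27 b^2 = 4*5^3 + 27*33^2 = 500 + 29403 = 29903
Delta = -16 * (29903) = -478448
Delta mod 43 = 13

Delta = 13 (mod 43)


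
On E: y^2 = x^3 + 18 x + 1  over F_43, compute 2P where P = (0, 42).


Doubling: s = (3 x1^2 + a) / (2 y1)
s = (3*0^2 + 18) / (2*42) mod 43 = 34
x3 = s^2 - 2 x1 mod 43 = 34^2 - 2*0 = 38
y3 = s (x1 - x3) - y1 mod 43 = 34 * (0 - 38) - 42 = 42

2P = (38, 42)


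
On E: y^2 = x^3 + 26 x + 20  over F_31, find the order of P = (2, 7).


Compute successive multiples of P until we hit O:
  1P = (2, 7)
  2P = (4, 23)
  3P = (27, 10)
  4P = (10, 28)
  5P = (7, 7)
  6P = (22, 24)
  7P = (14, 20)
  8P = (25, 12)
  ... (continuing to 32P)
  32P = O

ord(P) = 32


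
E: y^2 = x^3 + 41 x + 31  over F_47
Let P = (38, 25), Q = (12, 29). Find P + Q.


P != Q, so use the chord formula.
s = (y2 - y1) / (x2 - x1) = (4) / (21) mod 47 = 36
x3 = s^2 - x1 - x2 mod 47 = 36^2 - 38 - 12 = 24
y3 = s (x1 - x3) - y1 mod 47 = 36 * (38 - 24) - 25 = 9

P + Q = (24, 9)


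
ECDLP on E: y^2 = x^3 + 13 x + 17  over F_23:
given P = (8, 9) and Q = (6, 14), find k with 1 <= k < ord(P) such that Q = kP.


Enumerate multiples of P until we hit Q = (6, 14):
  1P = (8, 9)
  2P = (9, 9)
  3P = (6, 14)
Match found at i = 3.

k = 3


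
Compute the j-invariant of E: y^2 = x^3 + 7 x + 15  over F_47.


Delta = -16(4 a^3 + 27 b^2) mod 47 = 40
-1728 * (4 a)^3 = -1728 * (4*7)^3 mod 47 = 33
j = 33 * 40^(-1) mod 47 = 2

j = 2 (mod 47)


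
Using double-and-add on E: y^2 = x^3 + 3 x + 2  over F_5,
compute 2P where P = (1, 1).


k = 2 = 10_2 (binary, LSB first: 01)
Double-and-add from P = (1, 1):
  bit 0 = 0: acc unchanged = O
  bit 1 = 1: acc = O + (2, 1) = (2, 1)

2P = (2, 1)


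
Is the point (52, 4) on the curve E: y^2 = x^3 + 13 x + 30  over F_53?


Check whether y^2 = x^3 + 13 x + 30 (mod 53) for (x, y) = (52, 4).
LHS: y^2 = 4^2 mod 53 = 16
RHS: x^3 + 13 x + 30 = 52^3 + 13*52 + 30 mod 53 = 16
LHS = RHS

Yes, on the curve


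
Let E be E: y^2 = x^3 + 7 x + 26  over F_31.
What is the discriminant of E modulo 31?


4 a^3 + 27 b^2 = 4*7^3 + 27*26^2 = 1372 + 18252 = 19624
Delta = -16 * (19624) = -313984
Delta mod 31 = 15

Delta = 15 (mod 31)


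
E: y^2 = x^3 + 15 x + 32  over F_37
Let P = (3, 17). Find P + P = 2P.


Doubling: s = (3 x1^2 + a) / (2 y1)
s = (3*3^2 + 15) / (2*17) mod 37 = 23
x3 = s^2 - 2 x1 mod 37 = 23^2 - 2*3 = 5
y3 = s (x1 - x3) - y1 mod 37 = 23 * (3 - 5) - 17 = 11

2P = (5, 11)


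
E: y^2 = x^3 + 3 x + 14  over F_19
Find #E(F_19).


For each x in F_19, count y with y^2 = x^3 + 3 x + 14 mod 19:
  x = 2: RHS = 9, y in [3, 16]  -> 2 point(s)
  x = 6: RHS = 1, y in [1, 18]  -> 2 point(s)
  x = 7: RHS = 17, y in [6, 13]  -> 2 point(s)
  x = 12: RHS = 11, y in [7, 12]  -> 2 point(s)
  x = 14: RHS = 7, y in [8, 11]  -> 2 point(s)
  x = 16: RHS = 16, y in [4, 15]  -> 2 point(s)
  x = 17: RHS = 0, y in [0]  -> 1 point(s)
Affine points: 13. Add the point at infinity: total = 14.

#E(F_19) = 14


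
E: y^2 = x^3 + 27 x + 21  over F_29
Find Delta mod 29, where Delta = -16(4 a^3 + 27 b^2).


4 a^3 + 27 b^2 = 4*27^3 + 27*21^2 = 78732 + 11907 = 90639
Delta = -16 * (90639) = -1450224
Delta mod 29 = 8

Delta = 8 (mod 29)


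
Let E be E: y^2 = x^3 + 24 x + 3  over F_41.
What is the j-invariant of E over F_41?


Delta = -16(4 a^3 + 27 b^2) mod 41 = 10
-1728 * (4 a)^3 = -1728 * (4*24)^3 mod 41 = 18
j = 18 * 10^(-1) mod 41 = 10

j = 10 (mod 41)


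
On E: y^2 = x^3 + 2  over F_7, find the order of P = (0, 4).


Compute successive multiples of P until we hit O:
  1P = (0, 4)
  2P = (0, 3)
  3P = O

ord(P) = 3


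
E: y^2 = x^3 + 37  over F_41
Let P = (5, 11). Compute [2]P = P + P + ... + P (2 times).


k = 2 = 10_2 (binary, LSB first: 01)
Double-and-add from P = (5, 11):
  bit 0 = 0: acc unchanged = O
  bit 1 = 1: acc = O + (30, 10) = (30, 10)

2P = (30, 10)


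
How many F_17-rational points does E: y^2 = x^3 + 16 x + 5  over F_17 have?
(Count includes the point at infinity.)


For each x in F_17, count y with y^2 = x^3 + 16 x + 5 mod 17:
  x = 7: RHS = 1, y in [1, 16]  -> 2 point(s)
  x = 8: RHS = 16, y in [4, 13]  -> 2 point(s)
  x = 10: RHS = 9, y in [3, 14]  -> 2 point(s)
  x = 11: RHS = 16, y in [4, 13]  -> 2 point(s)
  x = 12: RHS = 4, y in [2, 15]  -> 2 point(s)
  x = 13: RHS = 13, y in [8, 9]  -> 2 point(s)
  x = 14: RHS = 15, y in [7, 10]  -> 2 point(s)
  x = 15: RHS = 16, y in [4, 13]  -> 2 point(s)
Affine points: 16. Add the point at infinity: total = 17.

#E(F_17) = 17


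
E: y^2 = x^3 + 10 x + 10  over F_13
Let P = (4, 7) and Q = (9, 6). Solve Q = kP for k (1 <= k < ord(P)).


Enumerate multiples of P until we hit Q = (9, 6):
  1P = (4, 7)
  2P = (2, 5)
  3P = (8, 2)
  4P = (5, 4)
  5P = (0, 7)
  6P = (9, 6)
Match found at i = 6.

k = 6


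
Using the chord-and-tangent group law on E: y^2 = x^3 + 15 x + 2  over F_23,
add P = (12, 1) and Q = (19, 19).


P != Q, so use the chord formula.
s = (y2 - y1) / (x2 - x1) = (18) / (7) mod 23 = 19
x3 = s^2 - x1 - x2 mod 23 = 19^2 - 12 - 19 = 8
y3 = s (x1 - x3) - y1 mod 23 = 19 * (12 - 8) - 1 = 6

P + Q = (8, 6)


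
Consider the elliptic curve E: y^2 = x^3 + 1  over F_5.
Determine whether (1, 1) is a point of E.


Check whether y^2 = x^3 + 0 x + 1 (mod 5) for (x, y) = (1, 1).
LHS: y^2 = 1^2 mod 5 = 1
RHS: x^3 + 0 x + 1 = 1^3 + 0*1 + 1 mod 5 = 2
LHS != RHS

No, not on the curve


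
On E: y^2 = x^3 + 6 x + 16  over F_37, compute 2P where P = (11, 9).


Doubling: s = (3 x1^2 + a) / (2 y1)
s = (3*11^2 + 6) / (2*9) mod 37 = 2
x3 = s^2 - 2 x1 mod 37 = 2^2 - 2*11 = 19
y3 = s (x1 - x3) - y1 mod 37 = 2 * (11 - 19) - 9 = 12

2P = (19, 12)


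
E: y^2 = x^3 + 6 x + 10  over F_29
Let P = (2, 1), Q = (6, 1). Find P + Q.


P != Q, so use the chord formula.
s = (y2 - y1) / (x2 - x1) = (0) / (4) mod 29 = 0
x3 = s^2 - x1 - x2 mod 29 = 0^2 - 2 - 6 = 21
y3 = s (x1 - x3) - y1 mod 29 = 0 * (2 - 21) - 1 = 28

P + Q = (21, 28)


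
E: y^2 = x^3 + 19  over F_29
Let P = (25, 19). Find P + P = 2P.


Doubling: s = (3 x1^2 + a) / (2 y1)
s = (3*25^2 + 0) / (2*19) mod 29 = 15
x3 = s^2 - 2 x1 mod 29 = 15^2 - 2*25 = 1
y3 = s (x1 - x3) - y1 mod 29 = 15 * (25 - 1) - 19 = 22

2P = (1, 22)


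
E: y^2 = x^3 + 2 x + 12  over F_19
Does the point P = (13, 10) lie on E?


Check whether y^2 = x^3 + 2 x + 12 (mod 19) for (x, y) = (13, 10).
LHS: y^2 = 10^2 mod 19 = 5
RHS: x^3 + 2 x + 12 = 13^3 + 2*13 + 12 mod 19 = 12
LHS != RHS

No, not on the curve


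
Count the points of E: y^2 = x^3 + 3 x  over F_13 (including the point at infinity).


For each x in F_13, count y with y^2 = x^3 + 3 x + 0 mod 13:
  x = 0: RHS = 0, y in [0]  -> 1 point(s)
  x = 1: RHS = 4, y in [2, 11]  -> 2 point(s)
  x = 2: RHS = 1, y in [1, 12]  -> 2 point(s)
  x = 3: RHS = 10, y in [6, 7]  -> 2 point(s)
  x = 5: RHS = 10, y in [6, 7]  -> 2 point(s)
  x = 6: RHS = 0, y in [0]  -> 1 point(s)
  x = 7: RHS = 0, y in [0]  -> 1 point(s)
  x = 8: RHS = 3, y in [4, 9]  -> 2 point(s)
  x = 10: RHS = 3, y in [4, 9]  -> 2 point(s)
  x = 11: RHS = 12, y in [5, 8]  -> 2 point(s)
  x = 12: RHS = 9, y in [3, 10]  -> 2 point(s)
Affine points: 19. Add the point at infinity: total = 20.

#E(F_13) = 20


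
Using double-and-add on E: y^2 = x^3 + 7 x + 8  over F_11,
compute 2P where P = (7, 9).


k = 2 = 10_2 (binary, LSB first: 01)
Double-and-add from P = (7, 9):
  bit 0 = 0: acc unchanged = O
  bit 1 = 1: acc = O + (8, 2) = (8, 2)

2P = (8, 2)


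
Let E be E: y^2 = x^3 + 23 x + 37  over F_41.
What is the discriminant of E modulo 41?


4 a^3 + 27 b^2 = 4*23^3 + 27*37^2 = 48668 + 36963 = 85631
Delta = -16 * (85631) = -1370096
Delta mod 41 = 1

Delta = 1 (mod 41)


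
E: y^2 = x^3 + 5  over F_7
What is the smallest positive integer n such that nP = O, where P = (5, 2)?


Compute successive multiples of P until we hit O:
  1P = (5, 2)
  2P = (6, 2)
  3P = (3, 5)
  4P = (3, 2)
  5P = (6, 5)
  6P = (5, 5)
  7P = O

ord(P) = 7


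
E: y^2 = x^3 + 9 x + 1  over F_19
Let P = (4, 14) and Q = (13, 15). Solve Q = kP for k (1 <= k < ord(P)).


Enumerate multiples of P until we hit Q = (13, 15):
  1P = (4, 14)
  2P = (11, 5)
  3P = (1, 12)
  4P = (6, 10)
  5P = (13, 4)
  6P = (3, 6)
  7P = (0, 18)
  8P = (16, 17)
  9P = (5, 0)
  10P = (16, 2)
  11P = (0, 1)
  12P = (3, 13)
  13P = (13, 15)
Match found at i = 13.

k = 13


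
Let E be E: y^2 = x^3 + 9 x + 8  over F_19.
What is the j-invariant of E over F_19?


Delta = -16(4 a^3 + 27 b^2) mod 19 = 5
-1728 * (4 a)^3 = -1728 * (4*9)^3 mod 19 = 11
j = 11 * 5^(-1) mod 19 = 6

j = 6 (mod 19)


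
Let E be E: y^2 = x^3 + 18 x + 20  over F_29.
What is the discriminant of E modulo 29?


4 a^3 + 27 b^2 = 4*18^3 + 27*20^2 = 23328 + 10800 = 34128
Delta = -16 * (34128) = -546048
Delta mod 29 = 22

Delta = 22 (mod 29)


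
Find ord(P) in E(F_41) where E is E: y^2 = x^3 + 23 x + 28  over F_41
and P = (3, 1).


Compute successive multiples of P until we hit O:
  1P = (3, 1)
  2P = (4, 15)
  3P = (25, 19)
  4P = (34, 37)
  5P = (35, 24)
  6P = (7, 32)
  7P = (27, 18)
  8P = (12, 8)
  ... (continuing to 21P)
  21P = O

ord(P) = 21


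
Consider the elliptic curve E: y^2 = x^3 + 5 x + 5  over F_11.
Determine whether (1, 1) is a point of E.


Check whether y^2 = x^3 + 5 x + 5 (mod 11) for (x, y) = (1, 1).
LHS: y^2 = 1^2 mod 11 = 1
RHS: x^3 + 5 x + 5 = 1^3 + 5*1 + 5 mod 11 = 0
LHS != RHS

No, not on the curve


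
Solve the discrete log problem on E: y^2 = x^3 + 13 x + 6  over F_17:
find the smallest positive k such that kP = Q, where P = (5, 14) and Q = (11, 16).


Enumerate multiples of P until we hit Q = (11, 16):
  1P = (5, 14)
  2P = (3, 2)
  3P = (11, 1)
  4P = (9, 6)
  5P = (7, 7)
  6P = (13, 14)
  7P = (16, 3)
  8P = (14, 12)
  9P = (14, 5)
  10P = (16, 14)
  11P = (13, 3)
  12P = (7, 10)
  13P = (9, 11)
  14P = (11, 16)
Match found at i = 14.

k = 14


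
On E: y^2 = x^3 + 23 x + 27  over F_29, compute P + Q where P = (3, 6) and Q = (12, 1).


P != Q, so use the chord formula.
s = (y2 - y1) / (x2 - x1) = (24) / (9) mod 29 = 22
x3 = s^2 - x1 - x2 mod 29 = 22^2 - 3 - 12 = 5
y3 = s (x1 - x3) - y1 mod 29 = 22 * (3 - 5) - 6 = 8

P + Q = (5, 8)


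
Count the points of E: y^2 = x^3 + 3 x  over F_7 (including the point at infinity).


For each x in F_7, count y with y^2 = x^3 + 3 x + 0 mod 7:
  x = 0: RHS = 0, y in [0]  -> 1 point(s)
  x = 1: RHS = 4, y in [2, 5]  -> 2 point(s)
  x = 2: RHS = 0, y in [0]  -> 1 point(s)
  x = 3: RHS = 1, y in [1, 6]  -> 2 point(s)
  x = 5: RHS = 0, y in [0]  -> 1 point(s)
Affine points: 7. Add the point at infinity: total = 8.

#E(F_7) = 8


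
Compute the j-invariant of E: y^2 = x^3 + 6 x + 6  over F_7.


Delta = -16(4 a^3 + 27 b^2) mod 7 = 3
-1728 * (4 a)^3 = -1728 * (4*6)^3 mod 7 = 6
j = 6 * 3^(-1) mod 7 = 2

j = 2 (mod 7)


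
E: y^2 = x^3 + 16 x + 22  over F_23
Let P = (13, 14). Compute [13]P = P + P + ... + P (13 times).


k = 13 = 1101_2 (binary, LSB first: 1011)
Double-and-add from P = (13, 14):
  bit 0 = 1: acc = O + (13, 14) = (13, 14)
  bit 1 = 0: acc unchanged = (13, 14)
  bit 2 = 1: acc = (13, 14) + (18, 22) = (1, 19)
  bit 3 = 1: acc = (1, 19) + (16, 2) = (8, 15)

13P = (8, 15)


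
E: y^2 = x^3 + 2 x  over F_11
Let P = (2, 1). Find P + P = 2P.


Doubling: s = (3 x1^2 + a) / (2 y1)
s = (3*2^2 + 2) / (2*1) mod 11 = 7
x3 = s^2 - 2 x1 mod 11 = 7^2 - 2*2 = 1
y3 = s (x1 - x3) - y1 mod 11 = 7 * (2 - 1) - 1 = 6

2P = (1, 6)


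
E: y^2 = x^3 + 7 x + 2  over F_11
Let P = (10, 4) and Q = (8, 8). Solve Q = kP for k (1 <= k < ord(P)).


Enumerate multiples of P until we hit Q = (8, 8):
  1P = (10, 4)
  2P = (7, 8)
  3P = (8, 8)
Match found at i = 3.

k = 3


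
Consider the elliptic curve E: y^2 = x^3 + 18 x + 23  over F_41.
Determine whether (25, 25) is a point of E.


Check whether y^2 = x^3 + 18 x + 23 (mod 41) for (x, y) = (25, 25).
LHS: y^2 = 25^2 mod 41 = 10
RHS: x^3 + 18 x + 23 = 25^3 + 18*25 + 23 mod 41 = 26
LHS != RHS

No, not on the curve


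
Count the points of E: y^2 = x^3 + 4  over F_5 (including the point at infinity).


For each x in F_5, count y with y^2 = x^3 + 0 x + 4 mod 5:
  x = 0: RHS = 4, y in [2, 3]  -> 2 point(s)
  x = 1: RHS = 0, y in [0]  -> 1 point(s)
  x = 3: RHS = 1, y in [1, 4]  -> 2 point(s)
Affine points: 5. Add the point at infinity: total = 6.

#E(F_5) = 6


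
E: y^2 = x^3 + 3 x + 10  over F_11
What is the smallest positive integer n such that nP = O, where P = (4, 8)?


Compute successive multiples of P until we hit O:
  1P = (4, 8)
  2P = (1, 5)
  3P = (7, 0)
  4P = (1, 6)
  5P = (4, 3)
  6P = O

ord(P) = 6


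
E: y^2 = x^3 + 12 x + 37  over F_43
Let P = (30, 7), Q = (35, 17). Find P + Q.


P != Q, so use the chord formula.
s = (y2 - y1) / (x2 - x1) = (10) / (5) mod 43 = 2
x3 = s^2 - x1 - x2 mod 43 = 2^2 - 30 - 35 = 25
y3 = s (x1 - x3) - y1 mod 43 = 2 * (30 - 25) - 7 = 3

P + Q = (25, 3)


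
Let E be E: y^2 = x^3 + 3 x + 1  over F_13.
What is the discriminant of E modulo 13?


4 a^3 + 27 b^2 = 4*3^3 + 27*1^2 = 108 + 27 = 135
Delta = -16 * (135) = -2160
Delta mod 13 = 11

Delta = 11 (mod 13)


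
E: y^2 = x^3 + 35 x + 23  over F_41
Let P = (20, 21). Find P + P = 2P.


Doubling: s = (3 x1^2 + a) / (2 y1)
s = (3*20^2 + 35) / (2*21) mod 41 = 5
x3 = s^2 - 2 x1 mod 41 = 5^2 - 2*20 = 26
y3 = s (x1 - x3) - y1 mod 41 = 5 * (20 - 26) - 21 = 31

2P = (26, 31)


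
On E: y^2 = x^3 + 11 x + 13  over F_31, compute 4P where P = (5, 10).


k = 4 = 100_2 (binary, LSB first: 001)
Double-and-add from P = (5, 10):
  bit 0 = 0: acc unchanged = O
  bit 1 = 0: acc unchanged = O
  bit 2 = 1: acc = O + (11, 16) = (11, 16)

4P = (11, 16)


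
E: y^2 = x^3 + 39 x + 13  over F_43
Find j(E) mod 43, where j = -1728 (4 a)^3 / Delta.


Delta = -16(4 a^3 + 27 b^2) mod 43 = 17
-1728 * (4 a)^3 = -1728 * (4*39)^3 mod 43 = 2
j = 2 * 17^(-1) mod 43 = 33

j = 33 (mod 43)


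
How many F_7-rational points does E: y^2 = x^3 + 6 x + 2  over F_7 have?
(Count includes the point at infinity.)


For each x in F_7, count y with y^2 = x^3 + 6 x + 2 mod 7:
  x = 0: RHS = 2, y in [3, 4]  -> 2 point(s)
  x = 1: RHS = 2, y in [3, 4]  -> 2 point(s)
  x = 2: RHS = 1, y in [1, 6]  -> 2 point(s)
  x = 6: RHS = 2, y in [3, 4]  -> 2 point(s)
Affine points: 8. Add the point at infinity: total = 9.

#E(F_7) = 9


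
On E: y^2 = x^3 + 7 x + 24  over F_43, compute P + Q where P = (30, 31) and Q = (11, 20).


P != Q, so use the chord formula.
s = (y2 - y1) / (x2 - x1) = (32) / (24) mod 43 = 30
x3 = s^2 - x1 - x2 mod 43 = 30^2 - 30 - 11 = 42
y3 = s (x1 - x3) - y1 mod 43 = 30 * (30 - 42) - 31 = 39

P + Q = (42, 39)


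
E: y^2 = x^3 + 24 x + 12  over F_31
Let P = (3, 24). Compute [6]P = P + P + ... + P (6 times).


k = 6 = 110_2 (binary, LSB first: 011)
Double-and-add from P = (3, 24):
  bit 0 = 0: acc unchanged = O
  bit 1 = 1: acc = O + (3, 7) = (3, 7)
  bit 2 = 1: acc = (3, 7) + (3, 24) = O

6P = O


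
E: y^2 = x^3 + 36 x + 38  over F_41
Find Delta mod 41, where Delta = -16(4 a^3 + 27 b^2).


4 a^3 + 27 b^2 = 4*36^3 + 27*38^2 = 186624 + 38988 = 225612
Delta = -16 * (225612) = -3609792
Delta mod 41 = 12

Delta = 12 (mod 41)


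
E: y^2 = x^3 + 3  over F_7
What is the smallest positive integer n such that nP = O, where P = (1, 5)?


Compute successive multiples of P until we hit O:
  1P = (1, 5)
  2P = (6, 4)
  3P = (2, 5)
  4P = (4, 2)
  5P = (3, 4)
  6P = (5, 4)
  7P = (5, 3)
  8P = (3, 3)
  ... (continuing to 13P)
  13P = O

ord(P) = 13


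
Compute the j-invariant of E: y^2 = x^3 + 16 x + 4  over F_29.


Delta = -16(4 a^3 + 27 b^2) mod 29 = 6
-1728 * (4 a)^3 = -1728 * (4*16)^3 mod 29 = 11
j = 11 * 6^(-1) mod 29 = 26

j = 26 (mod 29)


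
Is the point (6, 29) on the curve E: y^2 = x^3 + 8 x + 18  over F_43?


Check whether y^2 = x^3 + 8 x + 18 (mod 43) for (x, y) = (6, 29).
LHS: y^2 = 29^2 mod 43 = 24
RHS: x^3 + 8 x + 18 = 6^3 + 8*6 + 18 mod 43 = 24
LHS = RHS

Yes, on the curve


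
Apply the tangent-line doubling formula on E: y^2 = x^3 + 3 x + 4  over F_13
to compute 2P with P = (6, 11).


Doubling: s = (3 x1^2 + a) / (2 y1)
s = (3*6^2 + 3) / (2*11) mod 13 = 8
x3 = s^2 - 2 x1 mod 13 = 8^2 - 2*6 = 0
y3 = s (x1 - x3) - y1 mod 13 = 8 * (6 - 0) - 11 = 11

2P = (0, 11)


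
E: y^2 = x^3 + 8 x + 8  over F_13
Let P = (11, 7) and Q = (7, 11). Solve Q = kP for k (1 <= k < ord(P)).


Enumerate multiples of P until we hit Q = (7, 11):
  1P = (11, 7)
  2P = (1, 11)
  3P = (10, 3)
  4P = (8, 5)
  5P = (6, 5)
  6P = (5, 11)
  7P = (9, 9)
  8P = (7, 2)
  9P = (12, 8)
  10P = (4, 0)
  11P = (12, 5)
  12P = (7, 11)
Match found at i = 12.

k = 12


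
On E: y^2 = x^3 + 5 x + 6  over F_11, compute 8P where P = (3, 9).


k = 8 = 1000_2 (binary, LSB first: 0001)
Double-and-add from P = (3, 9):
  bit 0 = 0: acc unchanged = O
  bit 1 = 0: acc unchanged = O
  bit 2 = 0: acc unchanged = O
  bit 3 = 1: acc = O + (3, 2) = (3, 2)

8P = (3, 2)


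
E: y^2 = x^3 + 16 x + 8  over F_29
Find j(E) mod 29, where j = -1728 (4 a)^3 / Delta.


Delta = -16(4 a^3 + 27 b^2) mod 29 = 5
-1728 * (4 a)^3 = -1728 * (4*16)^3 mod 29 = 11
j = 11 * 5^(-1) mod 29 = 8

j = 8 (mod 29)


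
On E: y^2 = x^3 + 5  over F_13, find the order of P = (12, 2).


Compute successive multiples of P until we hit O:
  1P = (12, 2)
  2P = (5, 0)
  3P = (12, 11)
  4P = O

ord(P) = 4


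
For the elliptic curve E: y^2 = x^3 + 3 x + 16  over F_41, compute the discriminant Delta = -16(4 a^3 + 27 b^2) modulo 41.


4 a^3 + 27 b^2 = 4*3^3 + 27*16^2 = 108 + 6912 = 7020
Delta = -16 * (7020) = -112320
Delta mod 41 = 20

Delta = 20 (mod 41)


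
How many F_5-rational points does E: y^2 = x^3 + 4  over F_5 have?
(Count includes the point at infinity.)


For each x in F_5, count y with y^2 = x^3 + 0 x + 4 mod 5:
  x = 0: RHS = 4, y in [2, 3]  -> 2 point(s)
  x = 1: RHS = 0, y in [0]  -> 1 point(s)
  x = 3: RHS = 1, y in [1, 4]  -> 2 point(s)
Affine points: 5. Add the point at infinity: total = 6.

#E(F_5) = 6


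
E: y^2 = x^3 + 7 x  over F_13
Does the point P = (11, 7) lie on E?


Check whether y^2 = x^3 + 7 x + 0 (mod 13) for (x, y) = (11, 7).
LHS: y^2 = 7^2 mod 13 = 10
RHS: x^3 + 7 x + 0 = 11^3 + 7*11 + 0 mod 13 = 4
LHS != RHS

No, not on the curve


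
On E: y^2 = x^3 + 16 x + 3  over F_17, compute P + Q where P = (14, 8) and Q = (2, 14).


P != Q, so use the chord formula.
s = (y2 - y1) / (x2 - x1) = (6) / (5) mod 17 = 8
x3 = s^2 - x1 - x2 mod 17 = 8^2 - 14 - 2 = 14
y3 = s (x1 - x3) - y1 mod 17 = 8 * (14 - 14) - 8 = 9

P + Q = (14, 9)


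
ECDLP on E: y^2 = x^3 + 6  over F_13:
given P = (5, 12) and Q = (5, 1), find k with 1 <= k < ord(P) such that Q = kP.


Enumerate multiples of P until we hit Q = (5, 1):
  1P = (5, 12)
  2P = (2, 12)
  3P = (6, 1)
  4P = (6, 12)
  5P = (2, 1)
  6P = (5, 1)
Match found at i = 6.

k = 6


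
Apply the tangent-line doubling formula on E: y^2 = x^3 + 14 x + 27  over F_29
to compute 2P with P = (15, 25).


Doubling: s = (3 x1^2 + a) / (2 y1)
s = (3*15^2 + 14) / (2*25) mod 29 = 19
x3 = s^2 - 2 x1 mod 29 = 19^2 - 2*15 = 12
y3 = s (x1 - x3) - y1 mod 29 = 19 * (15 - 12) - 25 = 3

2P = (12, 3)


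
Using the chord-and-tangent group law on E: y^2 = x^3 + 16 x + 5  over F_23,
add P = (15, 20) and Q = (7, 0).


P != Q, so use the chord formula.
s = (y2 - y1) / (x2 - x1) = (3) / (15) mod 23 = 14
x3 = s^2 - x1 - x2 mod 23 = 14^2 - 15 - 7 = 13
y3 = s (x1 - x3) - y1 mod 23 = 14 * (15 - 13) - 20 = 8

P + Q = (13, 8)


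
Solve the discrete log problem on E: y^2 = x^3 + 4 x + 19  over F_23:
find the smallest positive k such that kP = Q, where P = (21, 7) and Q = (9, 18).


Enumerate multiples of P until we hit Q = (9, 18):
  1P = (21, 7)
  2P = (10, 22)
  3P = (18, 14)
  4P = (15, 2)
  5P = (19, 10)
  6P = (14, 17)
  7P = (6, 11)
  8P = (2, 14)
  9P = (16, 19)
  10P = (12, 22)
  11P = (3, 9)
  12P = (1, 1)
  13P = (5, 7)
  14P = (20, 16)
  15P = (17, 3)
  16P = (9, 5)
  17P = (9, 18)
Match found at i = 17.

k = 17


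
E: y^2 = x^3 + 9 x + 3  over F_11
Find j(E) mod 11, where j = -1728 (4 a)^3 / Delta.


Delta = -16(4 a^3 + 27 b^2) mod 11 = 1
-1728 * (4 a)^3 = -1728 * (4*9)^3 mod 11 = 6
j = 6 * 1^(-1) mod 11 = 6

j = 6 (mod 11)


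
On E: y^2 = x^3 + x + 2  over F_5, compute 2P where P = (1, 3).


Doubling: s = (3 x1^2 + a) / (2 y1)
s = (3*1^2 + 1) / (2*3) mod 5 = 4
x3 = s^2 - 2 x1 mod 5 = 4^2 - 2*1 = 4
y3 = s (x1 - x3) - y1 mod 5 = 4 * (1 - 4) - 3 = 0

2P = (4, 0)


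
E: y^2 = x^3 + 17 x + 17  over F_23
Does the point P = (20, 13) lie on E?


Check whether y^2 = x^3 + 17 x + 17 (mod 23) for (x, y) = (20, 13).
LHS: y^2 = 13^2 mod 23 = 8
RHS: x^3 + 17 x + 17 = 20^3 + 17*20 + 17 mod 23 = 8
LHS = RHS

Yes, on the curve


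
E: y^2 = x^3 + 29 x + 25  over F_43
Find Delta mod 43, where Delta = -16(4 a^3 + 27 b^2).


4 a^3 + 27 b^2 = 4*29^3 + 27*25^2 = 97556 + 16875 = 114431
Delta = -16 * (114431) = -1830896
Delta mod 43 = 1

Delta = 1 (mod 43)


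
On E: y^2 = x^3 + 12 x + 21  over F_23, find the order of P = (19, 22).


Compute successive multiples of P until we hit O:
  1P = (19, 22)
  2P = (11, 14)
  3P = (17, 3)
  4P = (14, 14)
  5P = (22, 10)
  6P = (21, 9)
  7P = (8, 10)
  8P = (20, 2)
  ... (continuing to 21P)
  21P = O

ord(P) = 21


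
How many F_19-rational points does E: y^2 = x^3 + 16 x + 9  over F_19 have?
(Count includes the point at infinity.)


For each x in F_19, count y with y^2 = x^3 + 16 x + 9 mod 19:
  x = 0: RHS = 9, y in [3, 16]  -> 2 point(s)
  x = 1: RHS = 7, y in [8, 11]  -> 2 point(s)
  x = 2: RHS = 11, y in [7, 12]  -> 2 point(s)
  x = 4: RHS = 4, y in [2, 17]  -> 2 point(s)
  x = 5: RHS = 5, y in [9, 10]  -> 2 point(s)
  x = 6: RHS = 17, y in [6, 13]  -> 2 point(s)
  x = 13: RHS = 1, y in [1, 18]  -> 2 point(s)
  x = 17: RHS = 7, y in [8, 11]  -> 2 point(s)
  x = 18: RHS = 11, y in [7, 12]  -> 2 point(s)
Affine points: 18. Add the point at infinity: total = 19.

#E(F_19) = 19


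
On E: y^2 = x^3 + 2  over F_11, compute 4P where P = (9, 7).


k = 4 = 100_2 (binary, LSB first: 001)
Double-and-add from P = (9, 7):
  bit 0 = 0: acc unchanged = O
  bit 1 = 0: acc unchanged = O
  bit 2 = 1: acc = O + (9, 7) = (9, 7)

4P = (9, 7)


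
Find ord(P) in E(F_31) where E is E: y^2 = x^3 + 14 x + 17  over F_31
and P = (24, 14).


Compute successive multiples of P until we hit O:
  1P = (24, 14)
  2P = (18, 5)
  3P = (30, 8)
  4P = (9, 2)
  5P = (16, 11)
  6P = (11, 18)
  7P = (6, 21)
  8P = (20, 12)
  ... (continuing to 27P)
  27P = O

ord(P) = 27


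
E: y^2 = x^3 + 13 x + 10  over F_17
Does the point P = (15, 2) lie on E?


Check whether y^2 = x^3 + 13 x + 10 (mod 17) for (x, y) = (15, 2).
LHS: y^2 = 2^2 mod 17 = 4
RHS: x^3 + 13 x + 10 = 15^3 + 13*15 + 10 mod 17 = 10
LHS != RHS

No, not on the curve


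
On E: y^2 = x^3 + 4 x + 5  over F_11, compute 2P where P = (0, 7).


k = 2 = 10_2 (binary, LSB first: 01)
Double-and-add from P = (0, 7):
  bit 0 = 0: acc unchanged = O
  bit 1 = 1: acc = O + (3, 0) = (3, 0)

2P = (3, 0)


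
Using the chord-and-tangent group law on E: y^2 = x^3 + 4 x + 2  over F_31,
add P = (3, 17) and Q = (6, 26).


P != Q, so use the chord formula.
s = (y2 - y1) / (x2 - x1) = (9) / (3) mod 31 = 3
x3 = s^2 - x1 - x2 mod 31 = 3^2 - 3 - 6 = 0
y3 = s (x1 - x3) - y1 mod 31 = 3 * (3 - 0) - 17 = 23

P + Q = (0, 23)


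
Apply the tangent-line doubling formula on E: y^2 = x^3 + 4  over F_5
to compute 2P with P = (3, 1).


Doubling: s = (3 x1^2 + a) / (2 y1)
s = (3*3^2 + 0) / (2*1) mod 5 = 1
x3 = s^2 - 2 x1 mod 5 = 1^2 - 2*3 = 0
y3 = s (x1 - x3) - y1 mod 5 = 1 * (3 - 0) - 1 = 2

2P = (0, 2)


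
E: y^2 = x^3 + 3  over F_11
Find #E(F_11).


For each x in F_11, count y with y^2 = x^3 + 0 x + 3 mod 11:
  x = 0: RHS = 3, y in [5, 6]  -> 2 point(s)
  x = 1: RHS = 4, y in [2, 9]  -> 2 point(s)
  x = 2: RHS = 0, y in [0]  -> 1 point(s)
  x = 4: RHS = 1, y in [1, 10]  -> 2 point(s)
  x = 7: RHS = 5, y in [4, 7]  -> 2 point(s)
  x = 8: RHS = 9, y in [3, 8]  -> 2 point(s)
Affine points: 11. Add the point at infinity: total = 12.

#E(F_11) = 12


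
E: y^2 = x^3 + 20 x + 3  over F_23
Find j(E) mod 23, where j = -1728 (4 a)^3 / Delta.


Delta = -16(4 a^3 + 27 b^2) mod 23 = 2
-1728 * (4 a)^3 = -1728 * (4*20)^3 mod 23 = 9
j = 9 * 2^(-1) mod 23 = 16

j = 16 (mod 23)


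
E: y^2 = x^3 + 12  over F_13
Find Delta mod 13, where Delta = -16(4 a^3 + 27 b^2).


4 a^3 + 27 b^2 = 4*0^3 + 27*12^2 = 0 + 3888 = 3888
Delta = -16 * (3888) = -62208
Delta mod 13 = 10

Delta = 10 (mod 13)


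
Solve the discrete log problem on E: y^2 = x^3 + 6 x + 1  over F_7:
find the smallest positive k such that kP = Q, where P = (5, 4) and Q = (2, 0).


Enumerate multiples of P until we hit Q = (2, 0):
  1P = (5, 4)
  2P = (6, 6)
  3P = (0, 6)
  4P = (3, 5)
  5P = (1, 1)
  6P = (2, 0)
Match found at i = 6.

k = 6


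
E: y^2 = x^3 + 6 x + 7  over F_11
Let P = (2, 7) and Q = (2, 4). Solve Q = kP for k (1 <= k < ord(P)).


Enumerate multiples of P until we hit Q = (2, 4):
  1P = (2, 7)
  2P = (10, 0)
  3P = (2, 4)
Match found at i = 3.

k = 3


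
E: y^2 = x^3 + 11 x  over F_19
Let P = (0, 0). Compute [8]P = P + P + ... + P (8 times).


k = 8 = 1000_2 (binary, LSB first: 0001)
Double-and-add from P = (0, 0):
  bit 0 = 0: acc unchanged = O
  bit 1 = 0: acc unchanged = O
  bit 2 = 0: acc unchanged = O
  bit 3 = 1: acc = O + O = O

8P = O


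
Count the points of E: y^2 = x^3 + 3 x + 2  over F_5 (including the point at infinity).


For each x in F_5, count y with y^2 = x^3 + 3 x + 2 mod 5:
  x = 1: RHS = 1, y in [1, 4]  -> 2 point(s)
  x = 2: RHS = 1, y in [1, 4]  -> 2 point(s)
Affine points: 4. Add the point at infinity: total = 5.

#E(F_5) = 5


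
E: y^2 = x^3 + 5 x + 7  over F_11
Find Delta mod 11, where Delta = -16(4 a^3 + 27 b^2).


4 a^3 + 27 b^2 = 4*5^3 + 27*7^2 = 500 + 1323 = 1823
Delta = -16 * (1823) = -29168
Delta mod 11 = 4

Delta = 4 (mod 11)


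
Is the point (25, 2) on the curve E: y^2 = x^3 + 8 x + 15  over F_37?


Check whether y^2 = x^3 + 8 x + 15 (mod 37) for (x, y) = (25, 2).
LHS: y^2 = 2^2 mod 37 = 4
RHS: x^3 + 8 x + 15 = 25^3 + 8*25 + 15 mod 37 = 4
LHS = RHS

Yes, on the curve


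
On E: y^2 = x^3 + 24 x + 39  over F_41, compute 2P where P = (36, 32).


Doubling: s = (3 x1^2 + a) / (2 y1)
s = (3*36^2 + 24) / (2*32) mod 41 = 15
x3 = s^2 - 2 x1 mod 41 = 15^2 - 2*36 = 30
y3 = s (x1 - x3) - y1 mod 41 = 15 * (36 - 30) - 32 = 17

2P = (30, 17)


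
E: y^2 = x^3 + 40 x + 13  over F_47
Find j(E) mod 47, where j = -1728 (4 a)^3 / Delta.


Delta = -16(4 a^3 + 27 b^2) mod 47 = 33
-1728 * (4 a)^3 = -1728 * (4*40)^3 mod 47 = 14
j = 14 * 33^(-1) mod 47 = 46

j = 46 (mod 47)


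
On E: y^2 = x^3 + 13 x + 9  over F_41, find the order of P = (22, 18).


Compute successive multiples of P until we hit O:
  1P = (22, 18)
  2P = (33, 7)
  3P = (28, 29)
  4P = (16, 34)
  5P = (1, 8)
  6P = (8, 16)
  7P = (6, 37)
  8P = (4, 17)
  ... (continuing to 21P)
  21P = O

ord(P) = 21


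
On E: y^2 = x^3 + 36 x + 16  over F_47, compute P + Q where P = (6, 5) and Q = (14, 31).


P != Q, so use the chord formula.
s = (y2 - y1) / (x2 - x1) = (26) / (8) mod 47 = 15
x3 = s^2 - x1 - x2 mod 47 = 15^2 - 6 - 14 = 17
y3 = s (x1 - x3) - y1 mod 47 = 15 * (6 - 17) - 5 = 18

P + Q = (17, 18)


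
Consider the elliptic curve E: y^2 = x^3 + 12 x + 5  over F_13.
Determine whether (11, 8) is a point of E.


Check whether y^2 = x^3 + 12 x + 5 (mod 13) for (x, y) = (11, 8).
LHS: y^2 = 8^2 mod 13 = 12
RHS: x^3 + 12 x + 5 = 11^3 + 12*11 + 5 mod 13 = 12
LHS = RHS

Yes, on the curve


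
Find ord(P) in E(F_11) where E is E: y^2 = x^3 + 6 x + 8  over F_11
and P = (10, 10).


Compute successive multiples of P until we hit O:
  1P = (10, 10)
  2P = (3, 8)
  3P = (1, 2)
  4P = (5, 3)
  5P = (5, 8)
  6P = (1, 9)
  7P = (3, 3)
  8P = (10, 1)
  ... (continuing to 9P)
  9P = O

ord(P) = 9


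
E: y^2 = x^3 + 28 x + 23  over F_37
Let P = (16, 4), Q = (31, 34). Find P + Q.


P != Q, so use the chord formula.
s = (y2 - y1) / (x2 - x1) = (30) / (15) mod 37 = 2
x3 = s^2 - x1 - x2 mod 37 = 2^2 - 16 - 31 = 31
y3 = s (x1 - x3) - y1 mod 37 = 2 * (16 - 31) - 4 = 3

P + Q = (31, 3)


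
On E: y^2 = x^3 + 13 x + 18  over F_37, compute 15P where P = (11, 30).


k = 15 = 1111_2 (binary, LSB first: 1111)
Double-and-add from P = (11, 30):
  bit 0 = 1: acc = O + (11, 30) = (11, 30)
  bit 1 = 1: acc = (11, 30) + (25, 13) = (34, 27)
  bit 2 = 1: acc = (34, 27) + (13, 33) = (15, 31)
  bit 3 = 1: acc = (15, 31) + (18, 33) = (25, 24)

15P = (25, 24)


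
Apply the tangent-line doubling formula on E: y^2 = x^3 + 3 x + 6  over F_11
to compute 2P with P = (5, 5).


Doubling: s = (3 x1^2 + a) / (2 y1)
s = (3*5^2 + 3) / (2*5) mod 11 = 10
x3 = s^2 - 2 x1 mod 11 = 10^2 - 2*5 = 2
y3 = s (x1 - x3) - y1 mod 11 = 10 * (5 - 2) - 5 = 3

2P = (2, 3)


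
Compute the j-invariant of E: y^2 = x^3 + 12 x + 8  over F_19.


Delta = -16(4 a^3 + 27 b^2) mod 19 = 4
-1728 * (4 a)^3 = -1728 * (4*12)^3 mod 19 = 12
j = 12 * 4^(-1) mod 19 = 3

j = 3 (mod 19)


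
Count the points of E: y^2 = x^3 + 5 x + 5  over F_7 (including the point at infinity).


For each x in F_7, count y with y^2 = x^3 + 5 x + 5 mod 7:
  x = 1: RHS = 4, y in [2, 5]  -> 2 point(s)
  x = 2: RHS = 2, y in [3, 4]  -> 2 point(s)
  x = 5: RHS = 1, y in [1, 6]  -> 2 point(s)
Affine points: 6. Add the point at infinity: total = 7.

#E(F_7) = 7


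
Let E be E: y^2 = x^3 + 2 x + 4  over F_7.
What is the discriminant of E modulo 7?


4 a^3 + 27 b^2 = 4*2^3 + 27*4^2 = 32 + 432 = 464
Delta = -16 * (464) = -7424
Delta mod 7 = 3

Delta = 3 (mod 7)


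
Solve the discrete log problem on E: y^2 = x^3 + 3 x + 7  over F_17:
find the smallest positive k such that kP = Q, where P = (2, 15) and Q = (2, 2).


Enumerate multiples of P until we hit Q = (2, 2):
  1P = (2, 15)
  2P = (9, 7)
  3P = (8, 4)
  4P = (8, 13)
  5P = (9, 10)
  6P = (2, 2)
Match found at i = 6.

k = 6


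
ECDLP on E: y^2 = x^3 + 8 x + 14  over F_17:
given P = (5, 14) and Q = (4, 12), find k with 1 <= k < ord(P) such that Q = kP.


Enumerate multiples of P until we hit Q = (4, 12):
  1P = (5, 14)
  2P = (9, 13)
  3P = (2, 15)
  4P = (12, 11)
  5P = (4, 5)
  6P = (4, 12)
Match found at i = 6.

k = 6


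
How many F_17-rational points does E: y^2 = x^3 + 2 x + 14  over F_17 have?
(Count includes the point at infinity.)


For each x in F_17, count y with y^2 = x^3 + 2 x + 14 mod 17:
  x = 1: RHS = 0, y in [0]  -> 1 point(s)
  x = 2: RHS = 9, y in [3, 14]  -> 2 point(s)
  x = 3: RHS = 13, y in [8, 9]  -> 2 point(s)
  x = 4: RHS = 1, y in [1, 16]  -> 2 point(s)
  x = 5: RHS = 13, y in [8, 9]  -> 2 point(s)
  x = 6: RHS = 4, y in [2, 15]  -> 2 point(s)
  x = 8: RHS = 15, y in [7, 10]  -> 2 point(s)
  x = 9: RHS = 13, y in [8, 9]  -> 2 point(s)
  x = 12: RHS = 15, y in [7, 10]  -> 2 point(s)
  x = 14: RHS = 15, y in [7, 10]  -> 2 point(s)
  x = 15: RHS = 2, y in [6, 11]  -> 2 point(s)
Affine points: 21. Add the point at infinity: total = 22.

#E(F_17) = 22


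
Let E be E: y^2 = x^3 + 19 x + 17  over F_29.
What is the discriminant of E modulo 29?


4 a^3 + 27 b^2 = 4*19^3 + 27*17^2 = 27436 + 7803 = 35239
Delta = -16 * (35239) = -563824
Delta mod 29 = 23

Delta = 23 (mod 29)


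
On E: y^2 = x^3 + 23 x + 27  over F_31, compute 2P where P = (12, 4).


Doubling: s = (3 x1^2 + a) / (2 y1)
s = (3*12^2 + 23) / (2*4) mod 31 = 22
x3 = s^2 - 2 x1 mod 31 = 22^2 - 2*12 = 26
y3 = s (x1 - x3) - y1 mod 31 = 22 * (12 - 26) - 4 = 29

2P = (26, 29)


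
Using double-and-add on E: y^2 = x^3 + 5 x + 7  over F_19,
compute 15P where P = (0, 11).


k = 15 = 1111_2 (binary, LSB first: 1111)
Double-and-add from P = (0, 11):
  bit 0 = 1: acc = O + (0, 11) = (0, 11)
  bit 1 = 1: acc = (0, 11) + (7, 9) = (2, 14)
  bit 2 = 1: acc = (2, 14) + (5, 10) = (18, 1)
  bit 3 = 1: acc = (18, 1) + (6, 5) = (12, 16)

15P = (12, 16)


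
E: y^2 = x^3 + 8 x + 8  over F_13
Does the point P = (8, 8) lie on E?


Check whether y^2 = x^3 + 8 x + 8 (mod 13) for (x, y) = (8, 8).
LHS: y^2 = 8^2 mod 13 = 12
RHS: x^3 + 8 x + 8 = 8^3 + 8*8 + 8 mod 13 = 12
LHS = RHS

Yes, on the curve


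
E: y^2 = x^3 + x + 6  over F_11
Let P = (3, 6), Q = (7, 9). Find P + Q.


P != Q, so use the chord formula.
s = (y2 - y1) / (x2 - x1) = (3) / (4) mod 11 = 9
x3 = s^2 - x1 - x2 mod 11 = 9^2 - 3 - 7 = 5
y3 = s (x1 - x3) - y1 mod 11 = 9 * (3 - 5) - 6 = 9

P + Q = (5, 9)


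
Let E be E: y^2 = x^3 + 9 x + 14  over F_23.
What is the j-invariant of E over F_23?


Delta = -16(4 a^3 + 27 b^2) mod 23 = 2
-1728 * (4 a)^3 = -1728 * (4*9)^3 mod 23 = 10
j = 10 * 2^(-1) mod 23 = 5

j = 5 (mod 23)


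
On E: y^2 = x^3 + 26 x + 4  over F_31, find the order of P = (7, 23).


Compute successive multiples of P until we hit O:
  1P = (7, 23)
  2P = (11, 28)
  3P = (1, 0)
  4P = (11, 3)
  5P = (7, 8)
  6P = O

ord(P) = 6


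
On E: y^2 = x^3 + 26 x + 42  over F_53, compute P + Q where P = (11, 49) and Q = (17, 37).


P != Q, so use the chord formula.
s = (y2 - y1) / (x2 - x1) = (41) / (6) mod 53 = 51
x3 = s^2 - x1 - x2 mod 53 = 51^2 - 11 - 17 = 29
y3 = s (x1 - x3) - y1 mod 53 = 51 * (11 - 29) - 49 = 40

P + Q = (29, 40)


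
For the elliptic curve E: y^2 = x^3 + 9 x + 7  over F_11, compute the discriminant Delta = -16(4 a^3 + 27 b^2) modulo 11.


4 a^3 + 27 b^2 = 4*9^3 + 27*7^2 = 2916 + 1323 = 4239
Delta = -16 * (4239) = -67824
Delta mod 11 = 2

Delta = 2 (mod 11)


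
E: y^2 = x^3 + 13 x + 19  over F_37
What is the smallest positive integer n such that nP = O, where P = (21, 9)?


Compute successive multiples of P until we hit O:
  1P = (21, 9)
  2P = (22, 36)
  3P = (20, 18)
  4P = (3, 14)
  5P = (2, 33)
  6P = (24, 24)
  7P = (17, 11)
  8P = (27, 31)
  ... (continuing to 34P)
  34P = O

ord(P) = 34


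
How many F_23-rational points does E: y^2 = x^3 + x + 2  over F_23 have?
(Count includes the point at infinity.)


For each x in F_23, count y with y^2 = x^3 + 1 x + 2 mod 23:
  x = 0: RHS = 2, y in [5, 18]  -> 2 point(s)
  x = 1: RHS = 4, y in [2, 21]  -> 2 point(s)
  x = 2: RHS = 12, y in [9, 14]  -> 2 point(s)
  x = 3: RHS = 9, y in [3, 20]  -> 2 point(s)
  x = 4: RHS = 1, y in [1, 22]  -> 2 point(s)
  x = 8: RHS = 16, y in [4, 19]  -> 2 point(s)
  x = 9: RHS = 4, y in [2, 21]  -> 2 point(s)
  x = 10: RHS = 0, y in [0]  -> 1 point(s)
  x = 13: RHS = 4, y in [2, 21]  -> 2 point(s)
  x = 14: RHS = 0, y in [0]  -> 1 point(s)
  x = 19: RHS = 3, y in [7, 16]  -> 2 point(s)
  x = 20: RHS = 18, y in [8, 15]  -> 2 point(s)
  x = 22: RHS = 0, y in [0]  -> 1 point(s)
Affine points: 23. Add the point at infinity: total = 24.

#E(F_23) = 24


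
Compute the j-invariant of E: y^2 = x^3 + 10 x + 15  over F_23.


Delta = -16(4 a^3 + 27 b^2) mod 23 = 7
-1728 * (4 a)^3 = -1728 * (4*10)^3 mod 23 = 4
j = 4 * 7^(-1) mod 23 = 17

j = 17 (mod 23)


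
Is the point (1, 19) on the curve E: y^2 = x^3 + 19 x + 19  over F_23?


Check whether y^2 = x^3 + 19 x + 19 (mod 23) for (x, y) = (1, 19).
LHS: y^2 = 19^2 mod 23 = 16
RHS: x^3 + 19 x + 19 = 1^3 + 19*1 + 19 mod 23 = 16
LHS = RHS

Yes, on the curve


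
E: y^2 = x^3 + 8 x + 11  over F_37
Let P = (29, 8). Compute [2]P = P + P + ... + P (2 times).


k = 2 = 10_2 (binary, LSB first: 01)
Double-and-add from P = (29, 8):
  bit 0 = 0: acc unchanged = O
  bit 1 = 1: acc = O + (15, 19) = (15, 19)

2P = (15, 19)


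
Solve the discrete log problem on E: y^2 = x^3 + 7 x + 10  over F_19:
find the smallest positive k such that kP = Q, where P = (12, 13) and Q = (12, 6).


Enumerate multiples of P until we hit Q = (12, 6):
  1P = (12, 13)
  2P = (4, 11)
  3P = (9, 2)
  4P = (3, 1)
  5P = (10, 15)
  6P = (17, 11)
  7P = (16, 0)
  8P = (17, 8)
  9P = (10, 4)
  10P = (3, 18)
  11P = (9, 17)
  12P = (4, 8)
  13P = (12, 6)
Match found at i = 13.

k = 13


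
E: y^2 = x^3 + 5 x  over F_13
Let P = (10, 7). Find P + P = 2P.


Doubling: s = (3 x1^2 + a) / (2 y1)
s = (3*10^2 + 5) / (2*7) mod 13 = 6
x3 = s^2 - 2 x1 mod 13 = 6^2 - 2*10 = 3
y3 = s (x1 - x3) - y1 mod 13 = 6 * (10 - 3) - 7 = 9

2P = (3, 9)


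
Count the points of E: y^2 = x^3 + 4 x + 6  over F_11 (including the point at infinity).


For each x in F_11, count y with y^2 = x^3 + 4 x + 6 mod 11:
  x = 1: RHS = 0, y in [0]  -> 1 point(s)
  x = 2: RHS = 0, y in [0]  -> 1 point(s)
  x = 3: RHS = 1, y in [1, 10]  -> 2 point(s)
  x = 4: RHS = 9, y in [3, 8]  -> 2 point(s)
  x = 6: RHS = 4, y in [2, 9]  -> 2 point(s)
  x = 7: RHS = 3, y in [5, 6]  -> 2 point(s)
  x = 8: RHS = 0, y in [0]  -> 1 point(s)
  x = 9: RHS = 1, y in [1, 10]  -> 2 point(s)
  x = 10: RHS = 1, y in [1, 10]  -> 2 point(s)
Affine points: 15. Add the point at infinity: total = 16.

#E(F_11) = 16


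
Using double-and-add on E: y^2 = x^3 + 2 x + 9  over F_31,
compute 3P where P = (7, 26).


k = 3 = 11_2 (binary, LSB first: 11)
Double-and-add from P = (7, 26):
  bit 0 = 1: acc = O + (7, 26) = (7, 26)
  bit 1 = 1: acc = (7, 26) + (0, 3) = (0, 28)

3P = (0, 28)


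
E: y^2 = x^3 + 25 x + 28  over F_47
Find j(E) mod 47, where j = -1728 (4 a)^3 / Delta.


Delta = -16(4 a^3 + 27 b^2) mod 47 = 13
-1728 * (4 a)^3 = -1728 * (4*25)^3 mod 47 = 26
j = 26 * 13^(-1) mod 47 = 2

j = 2 (mod 47)


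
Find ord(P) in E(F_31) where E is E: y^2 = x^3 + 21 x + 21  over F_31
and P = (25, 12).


Compute successive multiples of P until we hit O:
  1P = (25, 12)
  2P = (22, 8)
  3P = (3, 7)
  4P = (19, 26)
  5P = (20, 28)
  6P = (26, 16)
  7P = (27, 11)
  8P = (18, 0)
  ... (continuing to 16P)
  16P = O

ord(P) = 16


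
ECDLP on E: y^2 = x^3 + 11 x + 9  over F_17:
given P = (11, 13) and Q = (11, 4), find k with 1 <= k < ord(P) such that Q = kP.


Enumerate multiples of P until we hit Q = (11, 4):
  1P = (11, 13)
  2P = (12, 4)
  3P = (7, 2)
  4P = (14, 0)
  5P = (7, 15)
  6P = (12, 13)
  7P = (11, 4)
Match found at i = 7.

k = 7


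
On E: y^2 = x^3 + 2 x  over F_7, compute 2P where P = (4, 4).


Doubling: s = (3 x1^2 + a) / (2 y1)
s = (3*4^2 + 2) / (2*4) mod 7 = 1
x3 = s^2 - 2 x1 mod 7 = 1^2 - 2*4 = 0
y3 = s (x1 - x3) - y1 mod 7 = 1 * (4 - 0) - 4 = 0

2P = (0, 0)


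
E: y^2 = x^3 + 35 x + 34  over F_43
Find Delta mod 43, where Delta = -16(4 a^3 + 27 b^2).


4 a^3 + 27 b^2 = 4*35^3 + 27*34^2 = 171500 + 31212 = 202712
Delta = -16 * (202712) = -3243392
Delta mod 43 = 12

Delta = 12 (mod 43)


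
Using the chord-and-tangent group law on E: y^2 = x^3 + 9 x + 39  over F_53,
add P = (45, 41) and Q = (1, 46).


P != Q, so use the chord formula.
s = (y2 - y1) / (x2 - x1) = (5) / (9) mod 53 = 30
x3 = s^2 - x1 - x2 mod 53 = 30^2 - 45 - 1 = 6
y3 = s (x1 - x3) - y1 mod 53 = 30 * (45 - 6) - 41 = 16

P + Q = (6, 16)
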